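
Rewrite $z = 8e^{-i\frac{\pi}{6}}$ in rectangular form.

a = r cos θ = 8 * sqrt(3)/2 = 4*sqrt(3)
b = r sin θ = 8 * -1/2 = -4
z = 4*sqrt(3) - 4i


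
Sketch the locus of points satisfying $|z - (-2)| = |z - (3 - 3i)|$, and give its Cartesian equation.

|z - z1| = |z - z2| means z is equidistant from z1 and z2,
i.e. the perpendicular bisector of the segment from (-2, 0) to (3, -3) (midpoint (1/2, -3/2)).
With z = x + yi, square both sides:
(x - (-2))^2 + (y - 0)^2 = (x - 3)^2 + (y - (-3))^2
The x^2 and y^2 terms cancel: 10x + (-6)y = 18 - 4 = 14
Simplify: 5x - 3y = 7
Locus: Perpendicular bisector of the segment from (-2, 0) to (3, -3): the line 5x - 3y = 7


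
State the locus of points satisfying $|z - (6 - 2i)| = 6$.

|z - z0| = r describes a circle centered at z0 with radius r
Here z0 = 6 - 2i and r = 6
Locus: Circle centered at (6, -2) with radius 6


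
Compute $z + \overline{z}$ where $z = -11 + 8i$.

z + conjugate(z) = (a + bi) + (a - bi) = 2a
= 2 * (-11) = -22


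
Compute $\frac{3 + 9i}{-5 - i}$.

Multiply numerator and denominator by conjugate (-5 + i):
= (3 + 9i)(-5 + i) / ((-5)^2 + (-1)^2)
= (-24 - 42i) / 26
Divide through by 2: (-12 - 21i) / 13
= -12/13 - (21/13)i


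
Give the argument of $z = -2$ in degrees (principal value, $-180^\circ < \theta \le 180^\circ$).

b = 0 and a < 0, so z lies on the negative real axis: θ = 180°


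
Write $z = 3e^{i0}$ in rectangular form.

a = r cos θ = 3 * 1 = 3
b = r sin θ = 3 * 0 = 0
z = 3


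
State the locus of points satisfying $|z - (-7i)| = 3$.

|z - z0| = r describes a circle centered at z0 with radius r
Here z0 = -7i and r = 3
Locus: Circle centered at (0, -7) with radius 3


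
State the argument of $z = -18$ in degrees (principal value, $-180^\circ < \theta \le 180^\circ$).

b = 0 and a < 0, so z lies on the negative real axis: θ = 180°


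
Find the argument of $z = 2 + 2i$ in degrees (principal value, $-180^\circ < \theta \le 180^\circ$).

θ = arctan(b/a) = arctan(2/2) (quadrant-adjusted) = 45°


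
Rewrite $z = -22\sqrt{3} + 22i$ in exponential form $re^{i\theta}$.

r = |z| = sqrt((-22*sqrt(3))^2 + (22)^2) = sqrt(1452 + 484) = sqrt(1936) = 44
θ = arctan(b/a) = arctan(22/-38.1051) (quadrant-adjusted) = 150° = 5π/6
z = 44e^(i*5π/6)


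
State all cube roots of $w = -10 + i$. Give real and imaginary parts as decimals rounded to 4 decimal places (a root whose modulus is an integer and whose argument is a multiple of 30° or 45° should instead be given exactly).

|w| = sqrt(101) ≈ 10.049876, arg(w) ≈ 174.289407°
Root modulus = sqrt(101)^(1/3) ≈ 2.158011
Root arguments: θ_k = (arg(w) + 360°k)/3 for k = 0, 1, ..., 2
Compute each root as (root modulus)(cos θ_k + i sin θ_k) using full-precision intermediates, then round to 4 decimal places.
Roots: 1.1405 + 1.8320i, -2.1568 + 0.0717i, 1.0163 - 1.9037i


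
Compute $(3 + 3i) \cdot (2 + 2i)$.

(a1*a2 - b1*b2) + (a1*b2 + b1*a2)i
= (6 - 6) + (6 + 6)i
= 12i


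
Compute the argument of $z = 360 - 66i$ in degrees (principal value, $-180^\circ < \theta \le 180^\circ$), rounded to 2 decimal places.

θ = arctan(b/a) = arctan(-66/360) (quadrant-adjusted) = -10.39°


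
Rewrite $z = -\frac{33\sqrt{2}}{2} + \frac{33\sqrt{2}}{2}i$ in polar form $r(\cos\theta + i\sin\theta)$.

r = |z| = sqrt(a^2 + b^2) = sqrt((-33*sqrt(2)/2)^2 + (33*sqrt(2)/2)^2) = sqrt(1089/2 + 1089/2) = sqrt(1089) = 33
θ = arctan(b/a) = arctan(23.3345/-23.3345) (quadrant-adjusted) = 135°
z = 33(cos 135° + i sin 135°)


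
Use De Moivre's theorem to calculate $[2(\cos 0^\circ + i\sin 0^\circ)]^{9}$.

By De Moivre: z^n = r^n(cos(nθ) + i sin(nθ))
= 2^9(cos(9*0°) + i sin(9*0°))
= 512(cos 0° + i sin 0°)
= 512


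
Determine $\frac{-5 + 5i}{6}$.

Divisor is real, so divide each part by 6:
= -5/6 + (5/6)i


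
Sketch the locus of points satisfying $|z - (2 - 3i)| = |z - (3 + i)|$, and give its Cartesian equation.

|z - z1| = |z - z2| means z is equidistant from z1 and z2,
i.e. the perpendicular bisector of the segment from (2, -3) to (3, 1) (midpoint (5/2, -1)).
With z = x + yi, square both sides:
(x - 2)^2 + (y - (-3))^2 = (x - 3)^2 + (y - 1)^2
The x^2 and y^2 terms cancel: 2x + 8y = 10 - 13 = -3
Simplify: 2x + 8y = -3
Locus: Perpendicular bisector of the segment from (2, -3) to (3, 1): the line 2x + 8y = -3


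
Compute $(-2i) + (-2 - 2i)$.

(0 + (-2)) + (-2 + (-2))i = -2 - 4i


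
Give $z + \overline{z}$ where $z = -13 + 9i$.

z + conjugate(z) = (a + bi) + (a - bi) = 2a
= 2 * (-13) = -26


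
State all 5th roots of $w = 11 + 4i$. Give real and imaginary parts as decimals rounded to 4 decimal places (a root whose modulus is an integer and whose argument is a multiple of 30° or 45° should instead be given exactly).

|w| = sqrt(137) ≈ 11.704700, arg(w) ≈ 19.983107°
Root modulus = sqrt(137)^(1/5) ≈ 1.635581
Root arguments: θ_k = (arg(w) + 360°k)/5 for k = 0, 1, ..., 4
Compute each root as (root modulus)(cos θ_k + i sin θ_k) using full-precision intermediates, then round to 4 decimal places.
Roots: 1.6316 + 0.1140i, 0.3958 + 1.5870i, -1.3870 + 0.8668i, -1.2530 - 1.0513i, 0.6126 - 1.5165i


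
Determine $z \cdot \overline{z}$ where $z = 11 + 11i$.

z * conjugate(z) = |z|^2 = a^2 + b^2
= 11^2 + 11^2 = 242


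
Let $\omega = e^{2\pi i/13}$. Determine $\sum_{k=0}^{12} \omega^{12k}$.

Let ζ = ω^12 = e^(2πi·12/13). Since 13 ∤ 12, ζ ≠ 1.
Sum = Σ_{k=0}^{12} ζ^k = (ζ^13 - 1)/(ζ - 1) = (ω^{12·13} - 1)/(ζ - 1) = (1 - 1)/(ζ - 1) = 0


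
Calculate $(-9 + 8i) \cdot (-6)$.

(a1*a2 - b1*b2) + (a1*b2 + b1*a2)i
= (54 - 0) + (0 + (-48))i
= 54 - 48i


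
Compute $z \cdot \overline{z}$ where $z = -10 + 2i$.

z * conjugate(z) = |z|^2 = a^2 + b^2
= (-10)^2 + 2^2 = 104


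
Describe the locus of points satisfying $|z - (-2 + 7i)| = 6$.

|z - z0| = r describes a circle centered at z0 with radius r
Here z0 = -2 + 7i and r = 6
Locus: Circle centered at (-2, 7) with radius 6


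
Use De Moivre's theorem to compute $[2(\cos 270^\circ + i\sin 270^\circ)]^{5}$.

By De Moivre: z^n = r^n(cos(nθ) + i sin(nθ))
= 2^5(cos(5*270°) + i sin(5*270°))
= 32(cos 270° + i sin 270°)
= -32i


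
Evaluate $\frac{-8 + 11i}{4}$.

Divisor is real, so divide each part by 4:
= -2 + (11/4)i


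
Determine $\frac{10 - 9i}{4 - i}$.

Multiply numerator and denominator by conjugate (4 + i):
= (10 - 9i)(4 + i) / (4^2 + (-1)^2)
= (49 - 26i) / 17
= 49/17 - (26/17)i


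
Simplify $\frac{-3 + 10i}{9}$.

Divisor is real, so divide each part by 9:
= -1/3 + (10/9)i


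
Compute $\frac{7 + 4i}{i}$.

Multiply numerator and denominator by conjugate (-i):
= (7 + 4i)(-i) / (0^2 + 1^2)
= (4 - 7i) / 1
= 4 - 7i


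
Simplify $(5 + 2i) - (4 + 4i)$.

(5 - 4) + (2 - 4)i = 1 - 2i


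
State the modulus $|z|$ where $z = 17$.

|z| = sqrt(a^2 + b^2) = sqrt(17^2 + 0^2) = sqrt(289) = 17


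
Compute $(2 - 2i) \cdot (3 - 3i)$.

(a1*a2 - b1*b2) + (a1*b2 + b1*a2)i
= (6 - 6) + (-6 + (-6))i
= -12i


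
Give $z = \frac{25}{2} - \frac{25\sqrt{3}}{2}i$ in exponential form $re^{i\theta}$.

r = |z| = sqrt((25/2)^2 + (-25*sqrt(3)/2)^2) = sqrt(625/4 + 1875/4) = sqrt(625) = 25
θ = arctan(b/a) = arctan(-21.6506/12.5) (quadrant-adjusted) = -60° = -π/3
z = 25e^(-i*π/3)


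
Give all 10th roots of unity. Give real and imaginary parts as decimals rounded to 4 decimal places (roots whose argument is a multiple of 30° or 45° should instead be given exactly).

ω_k = e^(2πik/10) = cos(2πk/10) + i sin(2πk/10) for k = 0, 1, ..., 9
Roots: 1, 0.8090 + 0.5878i, 0.3090 + 0.9511i, -0.3090 + 0.9511i, -0.8090 + 0.5878i, -1, -0.8090 - 0.5878i, -0.3090 - 0.9511i, 0.3090 - 0.9511i, 0.8090 - 0.5878i


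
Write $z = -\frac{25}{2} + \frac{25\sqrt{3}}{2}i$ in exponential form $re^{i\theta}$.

r = |z| = sqrt((-25/2)^2 + (25*sqrt(3)/2)^2) = sqrt(625/4 + 1875/4) = sqrt(625) = 25
θ = arctan(b/a) = arctan(21.6506/-12.5) (quadrant-adjusted) = 120° = 2π/3
z = 25e^(i*2π/3)


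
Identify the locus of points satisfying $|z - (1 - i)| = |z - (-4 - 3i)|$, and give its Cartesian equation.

|z - z1| = |z - z2| means z is equidistant from z1 and z2,
i.e. the perpendicular bisector of the segment from (1, -1) to (-4, -3) (midpoint (-3/2, -2)).
With z = x + yi, square both sides:
(x - 1)^2 + (y - (-1))^2 = (x - (-4))^2 + (y - (-3))^2
The x^2 and y^2 terms cancel: -10x + (-4)y = 25 - 2 = 23
Simplify: 10x + 4y = -23
Locus: Perpendicular bisector of the segment from (1, -1) to (-4, -3): the line 10x + 4y = -23


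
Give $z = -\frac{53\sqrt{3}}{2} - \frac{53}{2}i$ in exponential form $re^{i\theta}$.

r = |z| = sqrt((-53*sqrt(3)/2)^2 + (-53/2)^2) = sqrt(8427/4 + 2809/4) = sqrt(2809) = 53
θ = arctan(b/a) = arctan(-26.5/-45.8993) (quadrant-adjusted) = 210° = 7π/6
z = 53e^(i*7π/6)


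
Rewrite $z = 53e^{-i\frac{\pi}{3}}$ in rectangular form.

a = r cos θ = 53 * 1/2 = 53/2
b = r sin θ = 53 * -sqrt(3)/2 = -53*sqrt(3)/2
z = 53/2 - (53*sqrt(3)/2)i


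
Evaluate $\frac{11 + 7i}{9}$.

Divisor is real, so divide each part by 9:
= 11/9 + (7/9)i


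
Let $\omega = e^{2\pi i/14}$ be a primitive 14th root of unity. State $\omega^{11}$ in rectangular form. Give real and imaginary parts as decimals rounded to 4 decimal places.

ω^11 = e^(2πi·11/14) = e^(i·11π/7)
= cos(11π/7) + i sin(11π/7)
= 0.2225 - 0.9749i


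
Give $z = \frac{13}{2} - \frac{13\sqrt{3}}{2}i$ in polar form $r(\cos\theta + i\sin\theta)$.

r = |z| = sqrt(a^2 + b^2) = sqrt((13/2)^2 + (-13*sqrt(3)/2)^2) = sqrt(169/4 + 507/4) = sqrt(169) = 13
θ = arctan(b/a) = arctan(-11.2583/6.5) (quadrant-adjusted) = 300°
z = 13(cos 300° + i sin 300°)


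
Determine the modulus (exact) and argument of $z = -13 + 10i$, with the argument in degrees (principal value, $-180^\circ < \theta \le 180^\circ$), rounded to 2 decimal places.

|z| = sqrt((-13)^2 + 10^2) = sqrt(269)
arg(z) = arctan(b/a) = arctan(10/-13) (quadrant-adjusted) = 142.43°


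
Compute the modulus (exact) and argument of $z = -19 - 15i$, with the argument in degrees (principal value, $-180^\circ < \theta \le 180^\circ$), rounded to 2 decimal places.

|z| = sqrt((-19)^2 + (-15)^2) = sqrt(586)
arg(z) = arctan(b/a) = arctan(-15/-19) (quadrant-adjusted) = -141.71°


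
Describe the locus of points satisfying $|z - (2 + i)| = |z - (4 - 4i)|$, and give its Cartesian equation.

|z - z1| = |z - z2| means z is equidistant from z1 and z2,
i.e. the perpendicular bisector of the segment from (2, 1) to (4, -4) (midpoint (3, -3/2)).
With z = x + yi, square both sides:
(x - 2)^2 + (y - 1)^2 = (x - 4)^2 + (y - (-4))^2
The x^2 and y^2 terms cancel: 4x + (-10)y = 32 - 5 = 27
Simplify: 4x - 10y = 27
Locus: Perpendicular bisector of the segment from (2, 1) to (4, -4): the line 4x - 10y = 27


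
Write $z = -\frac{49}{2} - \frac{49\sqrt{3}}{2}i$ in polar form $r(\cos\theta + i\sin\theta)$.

r = |z| = sqrt(a^2 + b^2) = sqrt((-49/2)^2 + (-49*sqrt(3)/2)^2) = sqrt(2401/4 + 7203/4) = sqrt(2401) = 49
θ = arctan(b/a) = arctan(-42.4352/-24.5) (quadrant-adjusted) = 240°
z = 49(cos 240° + i sin 240°)


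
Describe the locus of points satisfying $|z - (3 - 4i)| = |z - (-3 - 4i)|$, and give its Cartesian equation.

|z - z1| = |z - z2| means z is equidistant from z1 and z2,
i.e. the perpendicular bisector of the segment from (3, -4) to (-3, -4) (midpoint (0, -4)).
With z = x + yi, square both sides:
(x - 3)^2 + (y - (-4))^2 = (x - (-3))^2 + (y - (-4))^2
The x^2 and y^2 terms cancel: -12x + 0y = 25 - 25 = 0
Simplify: x = 0
Locus: Perpendicular bisector of the segment from (3, -4) to (-3, -4): the line x = 0


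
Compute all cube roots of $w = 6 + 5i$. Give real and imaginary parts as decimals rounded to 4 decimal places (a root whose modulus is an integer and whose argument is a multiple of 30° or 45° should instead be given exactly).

|w| = sqrt(61) ≈ 7.810250, arg(w) ≈ 39.805571°
Root modulus = sqrt(61)^(1/3) ≈ 1.984061
Root arguments: θ_k = (arg(w) + 360°k)/3 for k = 0, 1, ..., 2
Compute each root as (root modulus)(cos θ_k + i sin θ_k) using full-precision intermediates, then round to 4 decimal places.
Roots: 1.9311 + 0.4554i, -1.3599 + 1.4447i, -0.5712 - 1.9001i


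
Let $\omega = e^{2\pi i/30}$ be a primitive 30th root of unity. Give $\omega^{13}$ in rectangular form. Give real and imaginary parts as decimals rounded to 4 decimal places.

ω^13 = e^(2πi·13/30) = e^(i·13π/15)
= cos(13π/15) + i sin(13π/15)
= -0.9135 + 0.4067i


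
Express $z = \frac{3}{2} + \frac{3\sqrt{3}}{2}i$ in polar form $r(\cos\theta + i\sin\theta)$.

r = |z| = sqrt(a^2 + b^2) = sqrt((3/2)^2 + (3*sqrt(3)/2)^2) = sqrt(9/4 + 27/4) = sqrt(9) = 3
θ = arctan(b/a) = arctan(2.5981/1.5) (quadrant-adjusted) = 60°
z = 3(cos 60° + i sin 60°)


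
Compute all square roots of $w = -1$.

|w| = 1, arg(w) = 180°
Root modulus = 1^(1/2) = 1
Root arguments: θ_k = (180° + 360°k)/2 for k = 0, 1, ..., 1
Roots: i, -i


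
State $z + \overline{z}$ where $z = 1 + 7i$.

z + conjugate(z) = (a + bi) + (a - bi) = 2a
= 2 * 1 = 2


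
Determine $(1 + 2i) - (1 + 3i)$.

(1 - 1) + (2 - 3)i = -i


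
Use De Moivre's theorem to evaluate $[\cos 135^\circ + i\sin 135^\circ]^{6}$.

By De Moivre: z^n = r^n(cos(nθ) + i sin(nθ))
= 1^6(cos(6*135°) + i sin(6*135°))
= 1(cos 90° + i sin 90°)
= i


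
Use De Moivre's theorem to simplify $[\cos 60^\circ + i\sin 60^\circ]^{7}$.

By De Moivre: z^n = r^n(cos(nθ) + i sin(nθ))
= 1^7(cos(7*60°) + i sin(7*60°))
= 1(cos 60° + i sin 60°)
= 1/2 + (sqrt(3)/2)i


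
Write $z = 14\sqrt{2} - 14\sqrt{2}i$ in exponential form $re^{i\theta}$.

r = |z| = sqrt((14*sqrt(2))^2 + (-14*sqrt(2))^2) = sqrt(392 + 392) = sqrt(784) = 28
θ = arctan(b/a) = arctan(-19.799/19.799) (quadrant-adjusted) = -45° = -π/4
z = 28e^(-i*π/4)


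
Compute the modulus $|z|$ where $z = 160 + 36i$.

|z| = sqrt(a^2 + b^2) = sqrt(160^2 + 36^2) = sqrt(26896) = 164


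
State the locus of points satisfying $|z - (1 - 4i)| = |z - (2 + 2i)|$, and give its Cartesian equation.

|z - z1| = |z - z2| means z is equidistant from z1 and z2,
i.e. the perpendicular bisector of the segment from (1, -4) to (2, 2) (midpoint (3/2, -1)).
With z = x + yi, square both sides:
(x - 1)^2 + (y - (-4))^2 = (x - 2)^2 + (y - 2)^2
The x^2 and y^2 terms cancel: 2x + 12y = 8 - 17 = -9
Simplify: 2x + 12y = -9
Locus: Perpendicular bisector of the segment from (1, -4) to (2, 2): the line 2x + 12y = -9


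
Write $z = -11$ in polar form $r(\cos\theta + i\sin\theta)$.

r = |z| = sqrt(a^2 + b^2) = sqrt((-11)^2 + (0)^2) = sqrt(121 + 0) = sqrt(121) = 11
b = 0 and a < 0, so z lies on the negative real axis: θ = 180°
z = 11(cos 180° + i sin 180°)


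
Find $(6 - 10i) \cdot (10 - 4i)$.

(a1*a2 - b1*b2) + (a1*b2 + b1*a2)i
= (60 - 40) + (-24 + (-100))i
= 20 - 124i


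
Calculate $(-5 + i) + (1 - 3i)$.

(-5 + 1) + (1 + (-3))i = -4 - 2i


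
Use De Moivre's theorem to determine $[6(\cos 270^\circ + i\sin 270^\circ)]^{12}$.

By De Moivre: z^n = r^n(cos(nθ) + i sin(nθ))
= 6^12(cos(12*270°) + i sin(12*270°))
= 2176782336(cos 0° + i sin 0°)
= 2176782336


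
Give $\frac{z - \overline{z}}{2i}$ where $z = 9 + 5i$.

z - conjugate(z) = 2bi
(z - conjugate(z))/(2i) = 2bi/(2i) = b = 5


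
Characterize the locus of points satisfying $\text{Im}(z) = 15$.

Im(z) = y where z = x + yi; the equation y = 15 is satisfied by all points with that y-coordinate
Locus: Horizontal line y = 15


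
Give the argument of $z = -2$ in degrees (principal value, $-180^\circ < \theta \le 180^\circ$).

b = 0 and a < 0, so z lies on the negative real axis: θ = 180°


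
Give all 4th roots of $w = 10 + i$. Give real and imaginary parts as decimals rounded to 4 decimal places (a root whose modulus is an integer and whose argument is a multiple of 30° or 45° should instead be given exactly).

|w| = sqrt(101) ≈ 10.049876, arg(w) ≈ 5.710593°
Root modulus = sqrt(101)^(1/4) ≈ 1.780493
Root arguments: θ_k = (arg(w) + 360°k)/4 for k = 0, 1, ..., 3
Compute each root as (root modulus)(cos θ_k + i sin θ_k) using full-precision intermediates, then round to 4 decimal places.
Roots: 1.7799 + 0.0444i, -0.0444 + 1.7799i, -1.7799 - 0.0444i, 0.0444 - 1.7799i


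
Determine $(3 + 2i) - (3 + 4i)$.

(3 - 3) + (2 - 4)i = -2i


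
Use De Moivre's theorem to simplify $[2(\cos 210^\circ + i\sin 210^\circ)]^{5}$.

By De Moivre: z^n = r^n(cos(nθ) + i sin(nθ))
= 2^5(cos(5*210°) + i sin(5*210°))
= 32(cos 330° + i sin 330°)
= 16*sqrt(3) - 16i


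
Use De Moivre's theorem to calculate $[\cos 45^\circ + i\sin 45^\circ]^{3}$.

By De Moivre: z^n = r^n(cos(nθ) + i sin(nθ))
= 1^3(cos(3*45°) + i sin(3*45°))
= 1(cos 135° + i sin 135°)
= -sqrt(2)/2 + (sqrt(2)/2)i


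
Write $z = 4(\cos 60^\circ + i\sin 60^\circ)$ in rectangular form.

a = r cos θ = 4 * 1/2 = 2
b = r sin θ = 4 * sqrt(3)/2 = 2*sqrt(3)
z = 2 + 2*sqrt(3)i


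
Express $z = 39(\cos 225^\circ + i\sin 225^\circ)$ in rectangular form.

a = r cos θ = 39 * -sqrt(2)/2 = -39*sqrt(2)/2
b = r sin θ = 39 * -sqrt(2)/2 = -39*sqrt(2)/2
z = -39*sqrt(2)/2 - (39*sqrt(2)/2)i


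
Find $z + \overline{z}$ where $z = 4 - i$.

z + conjugate(z) = (a + bi) + (a - bi) = 2a
= 2 * 4 = 8


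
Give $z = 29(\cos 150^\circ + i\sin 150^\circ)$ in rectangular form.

a = r cos θ = 29 * -sqrt(3)/2 = -29*sqrt(3)/2
b = r sin θ = 29 * 1/2 = 29/2
z = -29*sqrt(3)/2 + (29/2)i


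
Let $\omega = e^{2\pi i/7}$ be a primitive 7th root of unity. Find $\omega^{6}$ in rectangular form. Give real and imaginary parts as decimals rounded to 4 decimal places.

ω^6 = e^(2πi·6/7) = e^(i·12π/7)
= cos(12π/7) + i sin(12π/7)
= 0.6235 - 0.7818i


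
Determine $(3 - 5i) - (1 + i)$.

(3 - 1) + (-5 - 1)i = 2 - 6i


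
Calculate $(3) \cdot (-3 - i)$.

(a1*a2 - b1*b2) + (a1*b2 + b1*a2)i
= (-9 - 0) + (-3 + 0)i
= -9 - 3i


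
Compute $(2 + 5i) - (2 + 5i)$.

(2 - 2) + (5 - 5)i = 0


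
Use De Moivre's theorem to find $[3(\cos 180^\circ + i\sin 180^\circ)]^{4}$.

By De Moivre: z^n = r^n(cos(nθ) + i sin(nθ))
= 3^4(cos(4*180°) + i sin(4*180°))
= 81(cos 0° + i sin 0°)
= 81


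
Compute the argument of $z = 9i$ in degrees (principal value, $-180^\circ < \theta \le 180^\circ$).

a = 0 and b > 0, so z lies on the positive imaginary axis: θ = 90°


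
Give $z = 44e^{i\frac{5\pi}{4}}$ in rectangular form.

a = r cos θ = 44 * -sqrt(2)/2 = -22*sqrt(2)
b = r sin θ = 44 * -sqrt(2)/2 = -22*sqrt(2)
z = -22*sqrt(2) - 22*sqrt(2)i


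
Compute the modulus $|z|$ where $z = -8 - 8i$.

|z| = sqrt(a^2 + b^2) = sqrt((-8)^2 + (-8)^2) = sqrt(128) = sqrt(128)


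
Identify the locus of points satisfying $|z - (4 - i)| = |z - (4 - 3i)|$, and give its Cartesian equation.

|z - z1| = |z - z2| means z is equidistant from z1 and z2,
i.e. the perpendicular bisector of the segment from (4, -1) to (4, -3) (midpoint (4, -2)).
With z = x + yi, square both sides:
(x - 4)^2 + (y - (-1))^2 = (x - 4)^2 + (y - (-3))^2
The x^2 and y^2 terms cancel: 0x + (-4)y = 25 - 17 = 8
Simplify: y = -2
Locus: Perpendicular bisector of the segment from (4, -1) to (4, -3): the line y = -2


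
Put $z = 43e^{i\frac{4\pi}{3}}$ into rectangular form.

a = r cos θ = 43 * -1/2 = -43/2
b = r sin θ = 43 * -sqrt(3)/2 = -43*sqrt(3)/2
z = -43/2 - (43*sqrt(3)/2)i


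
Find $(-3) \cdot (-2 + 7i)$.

(a1*a2 - b1*b2) + (a1*b2 + b1*a2)i
= (6 - 0) + (-21 + 0)i
= 6 - 21i


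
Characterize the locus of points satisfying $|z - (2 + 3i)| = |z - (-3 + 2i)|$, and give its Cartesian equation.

|z - z1| = |z - z2| means z is equidistant from z1 and z2,
i.e. the perpendicular bisector of the segment from (2, 3) to (-3, 2) (midpoint (-1/2, 5/2)).
With z = x + yi, square both sides:
(x - 2)^2 + (y - 3)^2 = (x - (-3))^2 + (y - 2)^2
The x^2 and y^2 terms cancel: -10x + (-2)y = 13 - 13 = 0
Simplify: 5x + y = 0
Locus: Perpendicular bisector of the segment from (2, 3) to (-3, 2): the line 5x + y = 0


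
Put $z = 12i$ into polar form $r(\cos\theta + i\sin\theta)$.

r = |z| = sqrt(a^2 + b^2) = sqrt((0)^2 + (12)^2) = sqrt(0 + 144) = sqrt(144) = 12
a = 0 and b > 0, so z lies on the positive imaginary axis: θ = 90°
z = 12(cos 90° + i sin 90°)


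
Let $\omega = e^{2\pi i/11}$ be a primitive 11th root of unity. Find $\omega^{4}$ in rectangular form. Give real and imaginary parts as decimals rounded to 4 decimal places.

ω^4 = e^(2πi·4/11) = e^(i·8π/11)
= cos(8π/11) + i sin(8π/11)
= -0.6549 + 0.7557i


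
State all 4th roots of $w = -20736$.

|w| = 20736, arg(w) = 180°
Root modulus = 20736^(1/4) = 12
Root arguments: θ_k = (180° + 360°k)/4 for k = 0, 1, ..., 3
Roots: 6*sqrt(2) + 6*sqrt(2)i, -6*sqrt(2) + 6*sqrt(2)i, -6*sqrt(2) - 6*sqrt(2)i, 6*sqrt(2) - 6*sqrt(2)i


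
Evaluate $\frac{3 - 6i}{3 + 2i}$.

Multiply numerator and denominator by conjugate (3 - 2i):
= (3 - 6i)(3 - 2i) / (3^2 + 2^2)
= (-3 - 24i) / 13
= -3/13 - (24/13)i


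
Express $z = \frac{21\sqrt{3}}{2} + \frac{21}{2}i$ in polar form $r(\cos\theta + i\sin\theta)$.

r = |z| = sqrt(a^2 + b^2) = sqrt((21*sqrt(3)/2)^2 + (21/2)^2) = sqrt(1323/4 + 441/4) = sqrt(441) = 21
θ = arctan(b/a) = arctan(10.5/18.1865) (quadrant-adjusted) = 30°
z = 21(cos 30° + i sin 30°)


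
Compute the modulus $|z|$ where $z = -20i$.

|z| = sqrt(a^2 + b^2) = sqrt(0^2 + (-20)^2) = sqrt(400) = 20


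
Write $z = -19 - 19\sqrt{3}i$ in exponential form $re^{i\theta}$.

r = |z| = sqrt((-19)^2 + (-19*sqrt(3))^2) = sqrt(361 + 1083) = sqrt(1444) = 38
θ = arctan(b/a) = arctan(-32.909/-19) (quadrant-adjusted) = 240° = 4π/3
z = 38e^(i*4π/3)


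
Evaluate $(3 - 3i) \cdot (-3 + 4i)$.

(a1*a2 - b1*b2) + (a1*b2 + b1*a2)i
= (-9 - (-12)) + (12 + 9)i
= 3 + 21i


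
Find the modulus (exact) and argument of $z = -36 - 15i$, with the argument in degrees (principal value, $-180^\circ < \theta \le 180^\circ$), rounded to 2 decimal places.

|z| = sqrt((-36)^2 + (-15)^2) = 39
arg(z) = arctan(b/a) = arctan(-15/-36) (quadrant-adjusted) = -157.38°


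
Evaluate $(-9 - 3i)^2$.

(a + bi)^2 = a^2 - b^2 + 2abi
= (-9)^2 - (-3)^2 + 2*(-9)*(-3)i
= 72 + 54i


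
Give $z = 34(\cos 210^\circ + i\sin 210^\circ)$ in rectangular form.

a = r cos θ = 34 * -sqrt(3)/2 = -17*sqrt(3)
b = r sin θ = 34 * -1/2 = -17
z = -17*sqrt(3) - 17i


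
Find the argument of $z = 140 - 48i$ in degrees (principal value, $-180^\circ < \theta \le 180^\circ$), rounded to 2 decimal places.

θ = arctan(b/a) = arctan(-48/140) (quadrant-adjusted) = -18.92°


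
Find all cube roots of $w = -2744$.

|w| = 2744, arg(w) = 180°
Root modulus = 2744^(1/3) = 14
Root arguments: θ_k = (180° + 360°k)/3 for k = 0, 1, ..., 2
Roots: 7 + 7*sqrt(3)i, -14, 7 - 7*sqrt(3)i


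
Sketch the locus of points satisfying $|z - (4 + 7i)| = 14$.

|z - z0| = r describes a circle centered at z0 with radius r
Here z0 = 4 + 7i and r = 14
Locus: Circle centered at (4, 7) with radius 14


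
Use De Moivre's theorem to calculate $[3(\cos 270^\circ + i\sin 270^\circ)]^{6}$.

By De Moivre: z^n = r^n(cos(nθ) + i sin(nθ))
= 3^6(cos(6*270°) + i sin(6*270°))
= 729(cos 180° + i sin 180°)
= -729


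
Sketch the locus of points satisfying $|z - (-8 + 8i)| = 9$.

|z - z0| = r describes a circle centered at z0 with radius r
Here z0 = -8 + 8i and r = 9
Locus: Circle centered at (-8, 8) with radius 9


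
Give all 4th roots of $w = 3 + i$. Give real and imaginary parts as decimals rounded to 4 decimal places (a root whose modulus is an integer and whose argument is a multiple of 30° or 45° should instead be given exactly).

|w| = sqrt(10) ≈ 3.162278, arg(w) ≈ 18.434949°
Root modulus = sqrt(10)^(1/4) ≈ 1.333521
Root arguments: θ_k = (arg(w) + 360°k)/4 for k = 0, 1, ..., 3
Compute each root as (root modulus)(cos θ_k + i sin θ_k) using full-precision intermediates, then round to 4 decimal places.
Roots: 1.3292 + 0.1071i, -0.1071 + 1.3292i, -1.3292 - 0.1071i, 0.1071 - 1.3292i


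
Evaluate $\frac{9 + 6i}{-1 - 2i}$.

Multiply numerator and denominator by conjugate (-1 + 2i):
= (9 + 6i)(-1 + 2i) / ((-1)^2 + (-2)^2)
= (-21 + 12i) / 5
= -21/5 + (12/5)i


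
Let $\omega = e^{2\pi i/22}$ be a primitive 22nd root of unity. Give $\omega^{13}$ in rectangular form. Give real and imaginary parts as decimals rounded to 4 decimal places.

ω^13 = e^(2πi·13/22) = e^(i·13π/11)
= cos(13π/11) + i sin(13π/11)
= -0.8413 - 0.5406i


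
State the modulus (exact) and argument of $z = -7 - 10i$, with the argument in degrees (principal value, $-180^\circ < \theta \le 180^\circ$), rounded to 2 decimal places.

|z| = sqrt((-7)^2 + (-10)^2) = sqrt(149)
arg(z) = arctan(b/a) = arctan(-10/-7) (quadrant-adjusted) = -124.99°


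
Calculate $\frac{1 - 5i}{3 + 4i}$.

Multiply numerator and denominator by conjugate (3 - 4i):
= (1 - 5i)(3 - 4i) / (3^2 + 4^2)
= (-17 - 19i) / 25
= -17/25 - (19/25)i


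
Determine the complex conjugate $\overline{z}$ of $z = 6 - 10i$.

If z = a + bi, then conjugate(z) = a - bi
conjugate(6 - 10i) = 6 + 10i


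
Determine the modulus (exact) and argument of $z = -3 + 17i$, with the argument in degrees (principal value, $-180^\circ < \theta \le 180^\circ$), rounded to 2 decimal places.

|z| = sqrt((-3)^2 + 17^2) = sqrt(298)
arg(z) = arctan(b/a) = arctan(17/-3) (quadrant-adjusted) = 100.01°


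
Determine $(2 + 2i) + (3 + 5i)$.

(2 + 3) + (2 + 5)i = 5 + 7i


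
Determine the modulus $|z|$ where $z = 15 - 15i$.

|z| = sqrt(a^2 + b^2) = sqrt(15^2 + (-15)^2) = sqrt(450) = sqrt(450)


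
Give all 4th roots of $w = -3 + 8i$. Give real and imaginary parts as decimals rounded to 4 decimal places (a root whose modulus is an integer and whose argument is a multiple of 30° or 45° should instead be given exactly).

|w| = sqrt(73) ≈ 8.544004, arg(w) ≈ 110.556045°
Root modulus = sqrt(73)^(1/4) ≈ 1.709682
Root arguments: θ_k = (arg(w) + 360°k)/4 for k = 0, 1, ..., 3
Compute each root as (root modulus)(cos θ_k + i sin θ_k) using full-precision intermediates, then round to 4 decimal places.
Roots: 1.5146 + 0.7931i, -0.7931 + 1.5146i, -1.5146 - 0.7931i, 0.7931 - 1.5146i


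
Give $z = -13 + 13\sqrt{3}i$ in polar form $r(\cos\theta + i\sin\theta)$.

r = |z| = sqrt(a^2 + b^2) = sqrt((-13)^2 + (13*sqrt(3))^2) = sqrt(169 + 507) = sqrt(676) = 26
θ = arctan(b/a) = arctan(22.5167/-13) (quadrant-adjusted) = 120°
z = 26(cos 120° + i sin 120°)


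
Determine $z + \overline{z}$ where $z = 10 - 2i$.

z + conjugate(z) = (a + bi) + (a - bi) = 2a
= 2 * 10 = 20


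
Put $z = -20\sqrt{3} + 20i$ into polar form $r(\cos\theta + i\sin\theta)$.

r = |z| = sqrt(a^2 + b^2) = sqrt((-20*sqrt(3))^2 + (20)^2) = sqrt(1200 + 400) = sqrt(1600) = 40
θ = arctan(b/a) = arctan(20/-34.641) (quadrant-adjusted) = 150°
z = 40(cos 150° + i sin 150°)


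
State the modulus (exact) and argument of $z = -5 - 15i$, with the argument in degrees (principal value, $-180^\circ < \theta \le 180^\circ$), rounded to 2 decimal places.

|z| = sqrt((-5)^2 + (-15)^2) = sqrt(250)
arg(z) = arctan(b/a) = arctan(-15/-5) (quadrant-adjusted) = -108.43°


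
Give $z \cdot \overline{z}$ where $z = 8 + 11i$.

z * conjugate(z) = |z|^2 = a^2 + b^2
= 8^2 + 11^2 = 185


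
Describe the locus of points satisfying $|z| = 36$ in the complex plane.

|z| = 36 means sqrt(x^2 + y^2) = 36
This is a circle of radius 36 centered at the origin


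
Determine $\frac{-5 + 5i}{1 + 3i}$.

Multiply numerator and denominator by conjugate (1 - 3i):
= (-5 + 5i)(1 - 3i) / (1^2 + 3^2)
= (10 + 20i) / 10
= 1 + 2i


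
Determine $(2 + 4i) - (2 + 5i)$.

(2 - 2) + (4 - 5)i = -i


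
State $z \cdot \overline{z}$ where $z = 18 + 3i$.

z * conjugate(z) = |z|^2 = a^2 + b^2
= 18^2 + 3^2 = 333


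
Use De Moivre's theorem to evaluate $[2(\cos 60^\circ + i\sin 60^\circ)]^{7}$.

By De Moivre: z^n = r^n(cos(nθ) + i sin(nθ))
= 2^7(cos(7*60°) + i sin(7*60°))
= 128(cos 60° + i sin 60°)
= 64 + 64*sqrt(3)i


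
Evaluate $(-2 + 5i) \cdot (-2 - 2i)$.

(a1*a2 - b1*b2) + (a1*b2 + b1*a2)i
= (4 - (-10)) + (4 + (-10))i
= 14 - 6i


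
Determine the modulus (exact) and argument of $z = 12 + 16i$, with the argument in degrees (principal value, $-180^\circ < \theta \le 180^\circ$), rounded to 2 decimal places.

|z| = sqrt(12^2 + 16^2) = 20
arg(z) = arctan(b/a) = arctan(16/12) (quadrant-adjusted) = 53.13°


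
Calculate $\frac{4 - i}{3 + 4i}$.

Multiply numerator and denominator by conjugate (3 - 4i):
= (4 - i)(3 - 4i) / (3^2 + 4^2)
= (8 - 19i) / 25
= 8/25 - (19/25)i


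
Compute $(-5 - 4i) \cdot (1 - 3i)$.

(a1*a2 - b1*b2) + (a1*b2 + b1*a2)i
= (-5 - 12) + (15 + (-4))i
= -17 + 11i


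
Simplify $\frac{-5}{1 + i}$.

Multiply numerator and denominator by conjugate (1 - i):
= (-5)(1 - i) / (1^2 + 1^2)
= (-5 + 5i) / 2
= -5/2 + (5/2)i


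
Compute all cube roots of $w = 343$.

|w| = 343, arg(w) = 0°
Root modulus = 343^(1/3) = 7
Root arguments: θ_k = (0° + 360°k)/3 for k = 0, 1, ..., 2
Roots: 7, -7/2 + (7*sqrt(3)/2)i, -7/2 - (7*sqrt(3)/2)i


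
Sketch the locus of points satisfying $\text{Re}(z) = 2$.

Re(z) = x where z = x + yi; the equation x = 2 is satisfied by all points with that x-coordinate
Locus: Vertical line x = 2


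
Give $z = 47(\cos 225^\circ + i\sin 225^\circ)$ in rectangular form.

a = r cos θ = 47 * -sqrt(2)/2 = -47*sqrt(2)/2
b = r sin θ = 47 * -sqrt(2)/2 = -47*sqrt(2)/2
z = -47*sqrt(2)/2 - (47*sqrt(2)/2)i


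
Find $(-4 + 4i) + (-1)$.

(-4 + (-1)) + (4 + 0)i = -5 + 4i


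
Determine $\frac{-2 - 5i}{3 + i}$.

Multiply numerator and denominator by conjugate (3 - i):
= (-2 - 5i)(3 - i) / (3^2 + 1^2)
= (-11 - 13i) / 10
= -11/10 - (13/10)i


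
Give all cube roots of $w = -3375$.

|w| = 3375, arg(w) = 180°
Root modulus = 3375^(1/3) = 15
Root arguments: θ_k = (180° + 360°k)/3 for k = 0, 1, ..., 2
Roots: 15/2 + (15*sqrt(3)/2)i, -15, 15/2 - (15*sqrt(3)/2)i


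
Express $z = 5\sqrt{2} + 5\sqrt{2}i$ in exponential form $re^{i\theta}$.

r = |z| = sqrt((5*sqrt(2))^2 + (5*sqrt(2))^2) = sqrt(50 + 50) = sqrt(100) = 10
θ = arctan(b/a) = arctan(7.0711/7.0711) (quadrant-adjusted) = 45° = π/4
z = 10e^(i*π/4)


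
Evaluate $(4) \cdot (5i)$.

(a1*a2 - b1*b2) + (a1*b2 + b1*a2)i
= (0 - 0) + (20 + 0)i
= 20i


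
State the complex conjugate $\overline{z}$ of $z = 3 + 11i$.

If z = a + bi, then conjugate(z) = a - bi
conjugate(3 + 11i) = 3 - 11i


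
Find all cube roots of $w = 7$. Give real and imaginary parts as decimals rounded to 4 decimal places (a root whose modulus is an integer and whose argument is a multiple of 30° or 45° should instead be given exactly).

|w| = 7, arg(w) = 0°
Root modulus = 7^(1/3) ≈ 1.912931
Root arguments: θ_k = (0° + 360°k)/3 for k = 0, 1, ..., 2
Compute each root as (root modulus)(cos θ_k + i sin θ_k) using full-precision intermediates, then round to 4 decimal places.
Roots: 1.9129, -0.9565 + 1.6566i, -0.9565 - 1.6566i


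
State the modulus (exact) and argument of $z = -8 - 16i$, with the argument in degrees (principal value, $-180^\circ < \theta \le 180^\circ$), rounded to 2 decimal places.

|z| = sqrt((-8)^2 + (-16)^2) = sqrt(320)
arg(z) = arctan(b/a) = arctan(-16/-8) (quadrant-adjusted) = -116.57°


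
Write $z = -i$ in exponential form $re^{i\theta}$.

r = |z| = sqrt((0)^2 + (-1)^2) = sqrt(0 + 1) = sqrt(1) = 1
a = 0 and b < 0, so z lies on the negative imaginary axis: θ = -90° = -π/2
z = 1e^(-i*π/2)


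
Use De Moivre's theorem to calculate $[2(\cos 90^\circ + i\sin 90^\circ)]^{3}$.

By De Moivre: z^n = r^n(cos(nθ) + i sin(nθ))
= 2^3(cos(3*90°) + i sin(3*90°))
= 8(cos 270° + i sin 270°)
= -8i


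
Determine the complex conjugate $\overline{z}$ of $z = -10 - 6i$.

If z = a + bi, then conjugate(z) = a - bi
conjugate(-10 - 6i) = -10 + 6i


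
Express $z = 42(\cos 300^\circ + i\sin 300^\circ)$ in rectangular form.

a = r cos θ = 42 * 1/2 = 21
b = r sin θ = 42 * -sqrt(3)/2 = -21*sqrt(3)
z = 21 - 21*sqrt(3)i


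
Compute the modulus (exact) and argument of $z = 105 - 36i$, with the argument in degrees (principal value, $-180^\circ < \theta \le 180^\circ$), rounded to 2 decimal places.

|z| = sqrt(105^2 + (-36)^2) = 111
arg(z) = arctan(b/a) = arctan(-36/105) (quadrant-adjusted) = -18.92°


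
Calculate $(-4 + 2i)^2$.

(a + bi)^2 = a^2 - b^2 + 2abi
= (-4)^2 - 2^2 + 2*(-4)*2i
= 12 - 16i


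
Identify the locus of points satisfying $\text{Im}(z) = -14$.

Im(z) = y where z = x + yi; the equation y = -14 is satisfied by all points with that y-coordinate
Locus: Horizontal line y = -14


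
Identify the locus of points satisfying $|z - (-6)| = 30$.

|z - z0| = r describes a circle centered at z0 with radius r
Here z0 = -6 and r = 30
Locus: Circle centered at (-6, 0) with radius 30


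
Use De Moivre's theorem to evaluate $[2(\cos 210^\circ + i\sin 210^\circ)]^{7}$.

By De Moivre: z^n = r^n(cos(nθ) + i sin(nθ))
= 2^7(cos(7*210°) + i sin(7*210°))
= 128(cos 30° + i sin 30°)
= 64*sqrt(3) + 64i


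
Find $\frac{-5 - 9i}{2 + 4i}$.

Multiply numerator and denominator by conjugate (2 - 4i):
= (-5 - 9i)(2 - 4i) / (2^2 + 4^2)
= (-46 + 2i) / 20
Divide through by 2: (-23 + i) / 10
= -23/10 + (1/10)i


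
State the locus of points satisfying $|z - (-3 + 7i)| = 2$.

|z - z0| = r describes a circle centered at z0 with radius r
Here z0 = -3 + 7i and r = 2
Locus: Circle centered at (-3, 7) with radius 2


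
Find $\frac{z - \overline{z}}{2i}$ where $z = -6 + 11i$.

z - conjugate(z) = 2bi
(z - conjugate(z))/(2i) = 2bi/(2i) = b = 11


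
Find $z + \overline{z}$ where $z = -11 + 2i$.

z + conjugate(z) = (a + bi) + (a - bi) = 2a
= 2 * (-11) = -22


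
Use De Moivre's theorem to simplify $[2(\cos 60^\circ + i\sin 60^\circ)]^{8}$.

By De Moivre: z^n = r^n(cos(nθ) + i sin(nθ))
= 2^8(cos(8*60°) + i sin(8*60°))
= 256(cos 120° + i sin 120°)
= -128 + 128*sqrt(3)i


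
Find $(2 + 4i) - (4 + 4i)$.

(2 - 4) + (4 - 4)i = -2


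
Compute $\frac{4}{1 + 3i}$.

Multiply numerator and denominator by conjugate (1 - 3i):
= (4)(1 - 3i) / (1^2 + 3^2)
= (4 - 12i) / 10
Divide through by 2: (2 - 6i) / 5
= 2/5 - (6/5)i


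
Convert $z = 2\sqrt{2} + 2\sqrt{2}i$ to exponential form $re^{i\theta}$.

r = |z| = sqrt((2*sqrt(2))^2 + (2*sqrt(2))^2) = sqrt(8 + 8) = sqrt(16) = 4
θ = arctan(b/a) = arctan(2.8284/2.8284) (quadrant-adjusted) = 45° = π/4
z = 4e^(i*π/4)


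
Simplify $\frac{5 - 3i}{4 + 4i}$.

Multiply numerator and denominator by conjugate (4 - 4i):
= (5 - 3i)(4 - 4i) / (4^2 + 4^2)
= (8 - 32i) / 32
Divide through by 8: (1 - 4i) / 4
= 1/4 - i


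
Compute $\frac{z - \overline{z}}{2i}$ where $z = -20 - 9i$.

z - conjugate(z) = 2bi
(z - conjugate(z))/(2i) = 2bi/(2i) = b = -9


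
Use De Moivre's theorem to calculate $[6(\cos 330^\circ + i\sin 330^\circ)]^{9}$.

By De Moivre: z^n = r^n(cos(nθ) + i sin(nθ))
= 6^9(cos(9*330°) + i sin(9*330°))
= 10077696(cos 90° + i sin 90°)
= 10077696i


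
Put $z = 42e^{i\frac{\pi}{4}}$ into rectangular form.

a = r cos θ = 42 * sqrt(2)/2 = 21*sqrt(2)
b = r sin θ = 42 * sqrt(2)/2 = 21*sqrt(2)
z = 21*sqrt(2) + 21*sqrt(2)i


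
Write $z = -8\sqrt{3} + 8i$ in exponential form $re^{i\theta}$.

r = |z| = sqrt((-8*sqrt(3))^2 + (8)^2) = sqrt(192 + 64) = sqrt(256) = 16
θ = arctan(b/a) = arctan(8/-13.8564) (quadrant-adjusted) = 150° = 5π/6
z = 16e^(i*5π/6)


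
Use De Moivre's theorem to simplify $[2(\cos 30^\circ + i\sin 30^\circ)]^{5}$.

By De Moivre: z^n = r^n(cos(nθ) + i sin(nθ))
= 2^5(cos(5*30°) + i sin(5*30°))
= 32(cos 150° + i sin 150°)
= -16*sqrt(3) + 16i


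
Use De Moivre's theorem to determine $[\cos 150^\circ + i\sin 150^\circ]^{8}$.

By De Moivre: z^n = r^n(cos(nθ) + i sin(nθ))
= 1^8(cos(8*150°) + i sin(8*150°))
= 1(cos 120° + i sin 120°)
= -1/2 + (sqrt(3)/2)i


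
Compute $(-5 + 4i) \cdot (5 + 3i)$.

(a1*a2 - b1*b2) + (a1*b2 + b1*a2)i
= (-25 - 12) + (-15 + 20)i
= -37 + 5i


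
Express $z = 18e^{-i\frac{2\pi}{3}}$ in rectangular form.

a = r cos θ = 18 * -1/2 = -9
b = r sin θ = 18 * -sqrt(3)/2 = -9*sqrt(3)
z = -9 - 9*sqrt(3)i


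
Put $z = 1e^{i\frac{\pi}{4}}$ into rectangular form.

a = r cos θ = 1 * sqrt(2)/2 = sqrt(2)/2
b = r sin θ = 1 * sqrt(2)/2 = sqrt(2)/2
z = sqrt(2)/2 + (sqrt(2)/2)i


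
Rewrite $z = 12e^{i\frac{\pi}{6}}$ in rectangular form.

a = r cos θ = 12 * sqrt(3)/2 = 6*sqrt(3)
b = r sin θ = 12 * 1/2 = 6
z = 6*sqrt(3) + 6i


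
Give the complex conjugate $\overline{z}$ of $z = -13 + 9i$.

If z = a + bi, then conjugate(z) = a - bi
conjugate(-13 + 9i) = -13 - 9i


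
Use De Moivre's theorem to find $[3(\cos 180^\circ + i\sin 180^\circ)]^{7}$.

By De Moivre: z^n = r^n(cos(nθ) + i sin(nθ))
= 3^7(cos(7*180°) + i sin(7*180°))
= 2187(cos 180° + i sin 180°)
= -2187


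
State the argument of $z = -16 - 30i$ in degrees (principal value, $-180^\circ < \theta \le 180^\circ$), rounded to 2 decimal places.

θ = arctan(b/a) = arctan(-30/-16) (quadrant-adjusted) = -118.07°


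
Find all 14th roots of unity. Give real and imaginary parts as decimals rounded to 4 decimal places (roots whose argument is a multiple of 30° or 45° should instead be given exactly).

ω_k = e^(2πik/14) = cos(2πk/14) + i sin(2πk/14) for k = 0, 1, ..., 13
Roots: 1, 0.9010 + 0.4339i, 0.6235 + 0.7818i, 0.2225 + 0.9749i, -0.2225 + 0.9749i, -0.6235 + 0.7818i, -0.9010 + 0.4339i, -1, -0.9010 - 0.4339i, -0.6235 - 0.7818i, -0.2225 - 0.9749i, 0.2225 - 0.9749i, 0.6235 - 0.7818i, 0.9010 - 0.4339i


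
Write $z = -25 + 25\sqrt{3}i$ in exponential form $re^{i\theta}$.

r = |z| = sqrt((-25)^2 + (25*sqrt(3))^2) = sqrt(625 + 1875) = sqrt(2500) = 50
θ = arctan(b/a) = arctan(43.3013/-25) (quadrant-adjusted) = 120° = 2π/3
z = 50e^(i*2π/3)


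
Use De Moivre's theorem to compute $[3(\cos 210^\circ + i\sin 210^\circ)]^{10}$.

By De Moivre: z^n = r^n(cos(nθ) + i sin(nθ))
= 3^10(cos(10*210°) + i sin(10*210°))
= 59049(cos 300° + i sin 300°)
= 59049/2 - (59049*sqrt(3)/2)i


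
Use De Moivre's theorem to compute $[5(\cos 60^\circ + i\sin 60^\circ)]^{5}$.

By De Moivre: z^n = r^n(cos(nθ) + i sin(nθ))
= 5^5(cos(5*60°) + i sin(5*60°))
= 3125(cos 300° + i sin 300°)
= 3125/2 - (3125*sqrt(3)/2)i


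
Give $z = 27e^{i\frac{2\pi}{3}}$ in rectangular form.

a = r cos θ = 27 * -1/2 = -27/2
b = r sin θ = 27 * sqrt(3)/2 = 27*sqrt(3)/2
z = -27/2 + (27*sqrt(3)/2)i


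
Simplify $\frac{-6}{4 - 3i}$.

Multiply numerator and denominator by conjugate (4 + 3i):
= (-6)(4 + 3i) / (4^2 + (-3)^2)
= (-24 - 18i) / 25
= -24/25 - (18/25)i


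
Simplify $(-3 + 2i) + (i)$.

(-3 + 0) + (2 + 1)i = -3 + 3i


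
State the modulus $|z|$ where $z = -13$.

|z| = sqrt(a^2 + b^2) = sqrt((-13)^2 + 0^2) = sqrt(169) = 13


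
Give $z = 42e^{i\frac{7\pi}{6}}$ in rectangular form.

a = r cos θ = 42 * -sqrt(3)/2 = -21*sqrt(3)
b = r sin θ = 42 * -1/2 = -21
z = -21*sqrt(3) - 21i


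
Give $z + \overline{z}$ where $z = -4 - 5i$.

z + conjugate(z) = (a + bi) + (a - bi) = 2a
= 2 * (-4) = -8


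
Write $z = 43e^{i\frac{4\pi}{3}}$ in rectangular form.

a = r cos θ = 43 * -1/2 = -43/2
b = r sin θ = 43 * -sqrt(3)/2 = -43*sqrt(3)/2
z = -43/2 - (43*sqrt(3)/2)i


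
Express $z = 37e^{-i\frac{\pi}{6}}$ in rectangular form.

a = r cos θ = 37 * sqrt(3)/2 = 37*sqrt(3)/2
b = r sin θ = 37 * -1/2 = -37/2
z = 37*sqrt(3)/2 - (37/2)i


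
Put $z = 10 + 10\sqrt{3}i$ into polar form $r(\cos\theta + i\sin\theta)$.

r = |z| = sqrt(a^2 + b^2) = sqrt((10)^2 + (10*sqrt(3))^2) = sqrt(100 + 300) = sqrt(400) = 20
θ = arctan(b/a) = arctan(17.3205/10) (quadrant-adjusted) = 60°
z = 20(cos 60° + i sin 60°)
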